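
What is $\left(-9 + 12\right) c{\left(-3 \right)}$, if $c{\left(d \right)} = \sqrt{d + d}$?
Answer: $3 i \sqrt{6} \approx 7.3485 i$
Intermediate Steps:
$c{\left(d \right)} = \sqrt{2} \sqrt{d}$ ($c{\left(d \right)} = \sqrt{2 d} = \sqrt{2} \sqrt{d}$)
$\left(-9 + 12\right) c{\left(-3 \right)} = \left(-9 + 12\right) \sqrt{2} \sqrt{-3} = 3 \sqrt{2} i \sqrt{3} = 3 i \sqrt{6}$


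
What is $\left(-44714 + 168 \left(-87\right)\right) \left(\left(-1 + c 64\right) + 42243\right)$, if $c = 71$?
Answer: $-2775813380$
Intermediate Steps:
$\left(-44714 + 168 \left(-87\right)\right) \left(\left(-1 + c 64\right) + 42243\right) = \left(-44714 + 168 \left(-87\right)\right) \left(\left(-1 + 71 \cdot 64\right) + 42243\right) = \left(-44714 - 14616\right) \left(\left(-1 + 4544\right) + 42243\right) = - 59330 \left(4543 + 42243\right) = \left(-59330\right) 46786 = -2775813380$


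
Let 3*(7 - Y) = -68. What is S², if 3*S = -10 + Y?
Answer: 3481/81 ≈ 42.975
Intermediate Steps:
Y = 89/3 (Y = 7 - ⅓*(-68) = 7 + 68/3 = 89/3 ≈ 29.667)
S = 59/9 (S = (-10 + 89/3)/3 = (⅓)*(59/3) = 59/9 ≈ 6.5556)
S² = (59/9)² = 3481/81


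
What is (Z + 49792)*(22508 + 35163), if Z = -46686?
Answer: 179126126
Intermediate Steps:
(Z + 49792)*(22508 + 35163) = (-46686 + 49792)*(22508 + 35163) = 3106*57671 = 179126126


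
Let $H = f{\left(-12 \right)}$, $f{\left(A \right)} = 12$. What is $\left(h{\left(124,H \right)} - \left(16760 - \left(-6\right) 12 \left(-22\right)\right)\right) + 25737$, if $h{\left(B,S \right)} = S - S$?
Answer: $10561$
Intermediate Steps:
$H = 12$
$h{\left(B,S \right)} = 0$
$\left(h{\left(124,H \right)} - \left(16760 - \left(-6\right) 12 \left(-22\right)\right)\right) + 25737 = \left(0 - \left(16760 - \left(-6\right) 12 \left(-22\right)\right)\right) + 25737 = \left(0 - 15176\right) + 25737 = -15176 + 25737 = 10561$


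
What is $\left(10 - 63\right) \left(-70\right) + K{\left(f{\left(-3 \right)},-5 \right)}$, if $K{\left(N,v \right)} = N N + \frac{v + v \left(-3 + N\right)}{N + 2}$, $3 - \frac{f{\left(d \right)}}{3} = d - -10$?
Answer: $3847$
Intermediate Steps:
$f{\left(d \right)} = -21 - 3 d$ ($f{\left(d \right)} = 9 - 3 \left(d - -10\right) = 9 - 3 \left(d + 10\right) = 9 - 3 \left(10 + d\right) = 9 - \left(30 + 3 d\right) = -21 - 3 d$)
$K{\left(N,v \right)} = N^{2} + \frac{v + v \left(-3 + N\right)}{2 + N}$
$\left(10 - 63\right) \left(-70\right) + K{\left(f{\left(-3 \right)},-5 \right)} = \left(10 - 63\right) \left(-70\right) + \frac{\left(-21 - -9\right)^{3} - -10 + 2 \left(-21 - -9\right)^{2} + \left(-21 - -9\right) \left(-5\right)}{2 - 12} = \left(-53\right) \left(-70\right) + \frac{\left(-21 + 9\right)^{3} + 10 + 2 \left(-21 + 9\right)^{2} + \left(-21 + 9\right) \left(-5\right)}{2 + \left(-21 + 9\right)} = 3710 + \frac{\left(-12\right)^{3} + 10 + 2 \left(-12\right)^{2} - -60}{2 - 12} = 3710 + \frac{-1728 + 10 + 2 \cdot 144 + 60}{-10} = 3710 - \frac{-1728 + 10 + 288 + 60}{10} = 3710 - -137 = 3710 + 137 = 3847$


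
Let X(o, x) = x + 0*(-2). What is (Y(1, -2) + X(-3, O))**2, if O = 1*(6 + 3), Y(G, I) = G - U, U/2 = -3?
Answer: 256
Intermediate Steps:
U = -6 (U = 2*(-3) = -6)
Y(G, I) = 6 + G (Y(G, I) = G - 1*(-6) = G + 6 = 6 + G)
O = 9 (O = 1*9 = 9)
X(o, x) = x (X(o, x) = x + 0 = x)
(Y(1, -2) + X(-3, O))**2 = ((6 + 1) + 9)**2 = (7 + 9)**2 = 16**2 = 256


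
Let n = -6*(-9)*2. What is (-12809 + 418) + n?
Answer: -12283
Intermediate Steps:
n = 108 (n = 54*2 = 108)
(-12809 + 418) + n = (-12809 + 418) + 108 = -12391 + 108 = -12283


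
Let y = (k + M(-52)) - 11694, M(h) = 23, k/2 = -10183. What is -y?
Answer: 32037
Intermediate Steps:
k = -20366 (k = 2*(-10183) = -20366)
y = -32037 (y = (-20366 + 23) - 11694 = -20343 - 11694 = -32037)
-y = -1*(-32037) = 32037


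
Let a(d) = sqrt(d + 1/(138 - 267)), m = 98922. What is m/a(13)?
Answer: 49461*sqrt(54051)/419 ≈ 27444.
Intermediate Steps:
a(d) = sqrt(-1/129 + d) (a(d) = sqrt(d + 1/(-129)) = sqrt(d - 1/129) = sqrt(-1/129 + d))
m/a(13) = 98922/((sqrt(-129 + 16641*13)/129)) = 98922/((sqrt(-129 + 216333)/129)) = 98922/((sqrt(216204)/129)) = 98922/(((2*sqrt(54051))/129)) = 98922/((2*sqrt(54051)/129)) = 98922*(sqrt(54051)/838) = 49461*sqrt(54051)/419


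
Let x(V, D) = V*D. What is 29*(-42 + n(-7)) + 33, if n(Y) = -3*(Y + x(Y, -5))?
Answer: -3621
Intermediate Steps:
x(V, D) = D*V
n(Y) = 12*Y (n(Y) = -3*(Y - 5*Y) = -(-12)*Y = 12*Y)
29*(-42 + n(-7)) + 33 = 29*(-42 + 12*(-7)) + 33 = 29*(-42 - 84) + 33 = 29*(-126) + 33 = -3654 + 33 = -3621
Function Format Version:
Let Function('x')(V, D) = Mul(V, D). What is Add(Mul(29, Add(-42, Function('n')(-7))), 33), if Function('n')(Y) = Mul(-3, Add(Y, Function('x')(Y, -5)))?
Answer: -3621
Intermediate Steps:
Function('x')(V, D) = Mul(D, V)
Function('n')(Y) = Mul(12, Y) (Function('n')(Y) = Mul(-3, Add(Y, Mul(-5, Y))) = Mul(-3, Mul(-4, Y)) = Mul(12, Y))
Add(Mul(29, Add(-42, Function('n')(-7))), 33) = Add(Mul(29, Add(-42, Mul(12, -7))), 33) = Add(Mul(29, Add(-42, -84)), 33) = Add(Mul(29, -126), 33) = Add(-3654, 33) = -3621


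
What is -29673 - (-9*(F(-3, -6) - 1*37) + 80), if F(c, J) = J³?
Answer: -32030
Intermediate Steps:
-29673 - (-9*(F(-3, -6) - 1*37) + 80) = -29673 - (-9*((-6)³ - 1*37) + 80) = -29673 - (-9*(-216 - 37) + 80) = -29673 - (-9*(-253) + 80) = -29673 - (2277 + 80) = -29673 - 1*2357 = -29673 - 2357 = -32030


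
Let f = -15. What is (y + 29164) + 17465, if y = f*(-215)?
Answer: 49854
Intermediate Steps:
y = 3225 (y = -15*(-215) = 3225)
(y + 29164) + 17465 = (3225 + 29164) + 17465 = 32389 + 17465 = 49854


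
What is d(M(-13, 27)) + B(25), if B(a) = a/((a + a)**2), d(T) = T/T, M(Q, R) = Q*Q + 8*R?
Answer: 101/100 ≈ 1.0100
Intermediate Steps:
M(Q, R) = Q**2 + 8*R
d(T) = 1
B(a) = 1/(4*a) (B(a) = a/((2*a)**2) = a/((4*a**2)) = a*(1/(4*a**2)) = 1/(4*a))
d(M(-13, 27)) + B(25) = 1 + (1/4)/25 = 1 + (1/4)*(1/25) = 1 + 1/100 = 101/100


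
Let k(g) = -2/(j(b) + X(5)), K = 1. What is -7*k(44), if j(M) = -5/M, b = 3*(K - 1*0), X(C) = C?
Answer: 21/5 ≈ 4.2000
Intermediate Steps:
b = 3 (b = 3*(1 - 1*0) = 3*(1 + 0) = 3*1 = 3)
k(g) = -3/5 (k(g) = -2/(-5/3 + 5) = -2/10/3 = -2*3/10 = -3/5)
-7*k(44) = -7*(-3/5) = 21/5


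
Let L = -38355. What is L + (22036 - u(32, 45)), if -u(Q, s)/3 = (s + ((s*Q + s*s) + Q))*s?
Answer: 461851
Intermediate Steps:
u(Q, s) = -3*s*(Q + s + s² + Q*s) (u(Q, s) = -3*(s + ((s*Q + s*s) + Q))*s = -3*(s + ((Q*s + s²) + Q))*s = -3*(s + ((s² + Q*s) + Q))*s = -3*(s + (Q + s² + Q*s))*s = -3*(Q + s + s² + Q*s)*s = -3*s*(Q + s + s² + Q*s))
L + (22036 - u(32, 45)) = -38355 + (22036 - (-3)*45*(32 + 45 + 45² + 32*45)) = -38355 + (22036 - (-3)*45*(32 + 45 + 2025 + 1440)) = -38355 + (22036 - (-3)*45*3542) = -38355 + (22036 - 1*(-478170)) = -38355 + (22036 + 478170) = -38355 + 500206 = 461851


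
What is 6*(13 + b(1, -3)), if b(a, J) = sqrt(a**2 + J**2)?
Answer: 78 + 6*sqrt(10) ≈ 96.974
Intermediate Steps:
b(a, J) = sqrt(J**2 + a**2)
6*(13 + b(1, -3)) = 6*(13 + sqrt((-3)**2 + 1**2)) = 6*(13 + sqrt(9 + 1)) = 6*(13 + sqrt(10)) = 78 + 6*sqrt(10)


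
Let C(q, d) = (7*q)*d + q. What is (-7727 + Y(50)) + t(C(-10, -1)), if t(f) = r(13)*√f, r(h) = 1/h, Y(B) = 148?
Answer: -7579 + 2*√15/13 ≈ -7578.4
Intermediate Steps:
C(q, d) = q + 7*d*q (C(q, d) = 7*d*q + q = q + 7*d*q)
r(h) = 1/h
t(f) = √f/13
(-7727 + Y(50)) + t(C(-10, -1)) = (-7727 + 148) + √(-10*(1 + 7*(-1)))/13 = -7579 + √(-10*(1 - 7))/13 = -7579 + √(-10*(-6))/13 = -7579 + √60/13 = -7579 + (2*√15)/13 = -7579 + 2*√15/13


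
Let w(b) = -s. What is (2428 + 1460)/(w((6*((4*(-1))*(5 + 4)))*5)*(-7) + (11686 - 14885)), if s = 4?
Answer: -1296/1057 ≈ -1.2261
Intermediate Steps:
w(b) = -4 (w(b) = -1*4 = -4)
(2428 + 1460)/(w((6*((4*(-1))*(5 + 4)))*5)*(-7) + (11686 - 14885)) = (2428 + 1460)/(-4*(-7) + (11686 - 14885)) = 3888/(28 - 3199) = 3888/(-3171) = 3888*(-1/3171) = -1296/1057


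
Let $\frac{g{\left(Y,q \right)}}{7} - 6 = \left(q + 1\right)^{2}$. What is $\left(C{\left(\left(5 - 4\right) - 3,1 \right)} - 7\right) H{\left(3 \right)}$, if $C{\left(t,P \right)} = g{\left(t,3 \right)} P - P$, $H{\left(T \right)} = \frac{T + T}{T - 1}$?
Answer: $438$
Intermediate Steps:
$g{\left(Y,q \right)} = 42 + 7 \left(1 + q\right)^{2}$ ($g{\left(Y,q \right)} = 42 + 7 \left(q + 1\right)^{2} = 42 + 7 \left(1 + q\right)^{2}$)
$H{\left(T \right)} = \frac{2 T}{-1 + T}$
$C{\left(t,P \right)} = 153 P$ ($C{\left(t,P \right)} = \left(42 + 7 \left(1 + 3\right)^{2}\right) P - P = \left(42 + 7 \cdot 4^{2}\right) P - P = \left(42 + 7 \cdot 16\right) P - P = \left(42 + 112\right) P - P = 154 P - P = 153 P$)
$\left(C{\left(\left(5 - 4\right) - 3,1 \right)} - 7\right) H{\left(3 \right)} = \left(153 \cdot 1 - 7\right) 2 \cdot 3 \frac{1}{-1 + 3} = \left(153 - 7\right) 2 \cdot 3 \cdot \frac{1}{2} = 146 \cdot 2 \cdot 3 \cdot \frac{1}{2} = 146 \cdot 3 = 438$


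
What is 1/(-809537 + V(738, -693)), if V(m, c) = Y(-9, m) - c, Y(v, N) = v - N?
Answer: -1/809591 ≈ -1.2352e-6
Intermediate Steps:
V(m, c) = -9 - c - m (V(m, c) = (-9 - m) - c = -9 - c - m)
1/(-809537 + V(738, -693)) = 1/(-809537 + (-9 - 1*(-693) - 1*738)) = 1/(-809537 + (-9 + 693 - 738)) = 1/(-809537 - 54) = 1/(-809591) = -1/809591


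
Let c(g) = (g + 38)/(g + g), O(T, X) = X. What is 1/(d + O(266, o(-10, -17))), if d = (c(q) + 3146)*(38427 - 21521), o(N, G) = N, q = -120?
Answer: 60/3191522533 ≈ 1.8800e-8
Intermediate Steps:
c(g) = (38 + g)/(2*g) (c(g) = (38 + g)/((2*g)) = (38 + g)*(1/(2*g)) = (38 + g)/(2*g))
d = 3191523133/60 (d = ((½)*(38 - 120)/(-120) + 3146)*(38427 - 21521) = ((½)*(-1/120)*(-82) + 3146)*16906 = (41/120 + 3146)*16906 = (377561/120)*16906 = 3191523133/60 ≈ 5.3192e+7)
1/(d + O(266, o(-10, -17))) = 1/(3191523133/60 - 10) = 1/(3191522533/60) = 60/3191522533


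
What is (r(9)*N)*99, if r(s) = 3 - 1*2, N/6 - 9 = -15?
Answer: -3564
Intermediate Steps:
N = -36 (N = 54 + 6*(-15) = 54 - 90 = -36)
r(s) = 1 (r(s) = 3 - 2 = 1)
(r(9)*N)*99 = (1*(-36))*99 = -36*99 = -3564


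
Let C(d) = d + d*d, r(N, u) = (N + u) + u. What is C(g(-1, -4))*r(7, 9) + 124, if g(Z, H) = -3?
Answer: 274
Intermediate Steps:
r(N, u) = N + 2*u
C(d) = d + d²
C(g(-1, -4))*r(7, 9) + 124 = (-3*(1 - 3))*(7 + 2*9) + 124 = (-3*(-2))*(7 + 18) + 124 = 6*25 + 124 = 150 + 124 = 274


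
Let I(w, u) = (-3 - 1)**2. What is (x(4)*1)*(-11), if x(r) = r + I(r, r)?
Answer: -220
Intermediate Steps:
I(w, u) = 16 (I(w, u) = (-4)**2 = 16)
x(r) = 16 + r (x(r) = r + 16 = 16 + r)
(x(4)*1)*(-11) = ((16 + 4)*1)*(-11) = (20*1)*(-11) = 20*(-11) = -220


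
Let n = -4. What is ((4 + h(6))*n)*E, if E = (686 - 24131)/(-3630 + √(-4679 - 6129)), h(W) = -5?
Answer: 85105350/3296927 + 46890*I*√2702/3296927 ≈ 25.814 + 0.73929*I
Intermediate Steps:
E = -23445/(-3630 + 2*I*√2702) (E = -23445/(-3630 + √(-10808)) = -23445/(-3630 + 2*I*√2702) ≈ 6.4534 + 0.18482*I)
((4 + h(6))*n)*E = ((4 - 5)*(-4))*(42552675/6593854 + 23445*I*√2702/6593854) = (-1*(-4))*(42552675/6593854 + 23445*I*√2702/6593854) = 4*(42552675/6593854 + 23445*I*√2702/6593854) = 85105350/3296927 + 46890*I*√2702/3296927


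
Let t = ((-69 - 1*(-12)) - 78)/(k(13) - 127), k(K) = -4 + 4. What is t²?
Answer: 18225/16129 ≈ 1.1300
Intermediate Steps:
k(K) = 0
t = 135/127 (t = ((-69 - 1*(-12)) - 78)/(0 - 127) = ((-69 + 12) - 78)/(-127) = (-57 - 78)*(-1/127) = -135*(-1/127) = 135/127 ≈ 1.0630)
t² = (135/127)² = 18225/16129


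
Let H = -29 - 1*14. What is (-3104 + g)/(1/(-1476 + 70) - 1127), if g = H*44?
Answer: 7024376/1584563 ≈ 4.4330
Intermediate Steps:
H = -43 (H = -29 - 14 = -43)
g = -1892 (g = -43*44 = -1892)
(-3104 + g)/(1/(-1476 + 70) - 1127) = (-3104 - 1892)/(1/(-1476 + 70) - 1127) = -4996/(1/(-1406) - 1127) = -4996/(-1/1406 - 1127) = -4996/(-1584563/1406) = -4996*(-1406/1584563) = 7024376/1584563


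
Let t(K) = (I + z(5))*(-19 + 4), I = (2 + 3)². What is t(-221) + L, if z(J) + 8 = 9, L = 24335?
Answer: 23945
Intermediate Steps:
I = 25 (I = 5² = 25)
z(J) = 1 (z(J) = -8 + 9 = 1)
t(K) = -390 (t(K) = (25 + 1)*(-19 + 4) = 26*(-15) = -390)
t(-221) + L = -390 + 24335 = 23945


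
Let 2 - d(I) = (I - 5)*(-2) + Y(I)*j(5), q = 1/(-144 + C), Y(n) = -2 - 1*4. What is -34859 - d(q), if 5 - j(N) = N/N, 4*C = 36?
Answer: -4708123/135 ≈ -34875.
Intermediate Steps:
Y(n) = -6 (Y(n) = -2 - 4 = -6)
C = 9 (C = (¼)*36 = 9)
j(N) = 4 (j(N) = 5 - N/N = 5 - 1*1 = 5 - 1 = 4)
q = -1/135 (q = 1/(-144 + 9) = 1/(-135) = -1/135 ≈ -0.0074074)
d(I) = 16 + 2*I (d(I) = 2 - ((I - 5)*(-2) - 6*4) = 2 - ((-5 + I)*(-2) - 24) = 2 - ((10 - 2*I) - 24) = 2 - (-14 - 2*I) = 2 + (14 + 2*I) = 16 + 2*I)
-34859 - d(q) = -34859 - (16 + 2*(-1/135)) = -34859 - (16 - 2/135) = -34859 - 1*2158/135 = -34859 - 2158/135 = -4708123/135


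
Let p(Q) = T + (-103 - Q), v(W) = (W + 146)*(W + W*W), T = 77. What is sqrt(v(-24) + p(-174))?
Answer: 2*sqrt(16873) ≈ 259.79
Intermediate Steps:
v(W) = (146 + W)*(W + W**2)
p(Q) = -26 - Q (p(Q) = 77 + (-103 - Q) = -26 - Q)
sqrt(v(-24) + p(-174)) = sqrt(-24*(146 + (-24)**2 + 147*(-24)) + (-26 - 1*(-174))) = sqrt(-24*(146 + 576 - 3528) + (-26 + 174)) = sqrt(-24*(-2806) + 148) = sqrt(67344 + 148) = sqrt(67492) = 2*sqrt(16873)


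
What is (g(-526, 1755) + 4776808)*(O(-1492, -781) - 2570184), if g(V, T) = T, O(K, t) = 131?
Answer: -12281160173839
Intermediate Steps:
(g(-526, 1755) + 4776808)*(O(-1492, -781) - 2570184) = (1755 + 4776808)*(131 - 2570184) = 4778563*(-2570053) = -12281160173839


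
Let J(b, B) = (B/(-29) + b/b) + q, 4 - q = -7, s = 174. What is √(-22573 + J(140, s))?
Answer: I*√22567 ≈ 150.22*I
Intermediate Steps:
q = 11 (q = 4 - 1*(-7) = 4 + 7 = 11)
J(b, B) = 12 - B/29 (J(b, B) = (B/(-29) + b/b) + 11 = (B*(-1/29) + 1) + 11 = (-B/29 + 1) + 11 = (1 - B/29) + 11 = 12 - B/29)
√(-22573 + J(140, s)) = √(-22573 + (12 - 1/29*174)) = √(-22573 + (12 - 6)) = √(-22573 + 6) = √(-22567) = I*√22567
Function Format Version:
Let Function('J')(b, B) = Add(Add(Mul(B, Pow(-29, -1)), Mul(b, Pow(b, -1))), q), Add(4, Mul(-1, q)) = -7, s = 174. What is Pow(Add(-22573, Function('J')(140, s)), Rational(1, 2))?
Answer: Mul(I, Pow(22567, Rational(1, 2))) ≈ Mul(150.22, I)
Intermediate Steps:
q = 11 (q = Add(4, Mul(-1, -7)) = Add(4, 7) = 11)
Function('J')(b, B) = Add(12, Mul(Rational(-1, 29), B)) (Function('J')(b, B) = Add(Add(Mul(B, Pow(-29, -1)), Mul(b, Pow(b, -1))), 11) = Add(Add(Mul(B, Rational(-1, 29)), 1), 11) = Add(Add(Mul(Rational(-1, 29), B), 1), 11) = Add(Add(1, Mul(Rational(-1, 29), B)), 11) = Add(12, Mul(Rational(-1, 29), B)))
Pow(Add(-22573, Function('J')(140, s)), Rational(1, 2)) = Pow(Add(-22573, Add(12, Mul(Rational(-1, 29), 174))), Rational(1, 2)) = Pow(Add(-22573, Add(12, -6)), Rational(1, 2)) = Pow(Add(-22573, 6), Rational(1, 2)) = Pow(-22567, Rational(1, 2)) = Mul(I, Pow(22567, Rational(1, 2)))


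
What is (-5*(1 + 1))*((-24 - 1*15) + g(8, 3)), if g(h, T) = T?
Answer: 360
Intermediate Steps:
(-5*(1 + 1))*((-24 - 1*15) + g(8, 3)) = (-5*(1 + 1))*((-24 - 1*15) + 3) = (-5*2)*((-24 - 15) + 3) = -10*(-39 + 3) = -10*(-36) = 360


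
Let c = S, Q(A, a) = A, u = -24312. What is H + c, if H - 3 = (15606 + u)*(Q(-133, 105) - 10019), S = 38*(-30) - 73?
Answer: 88382102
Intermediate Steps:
S = -1213 (S = -1140 - 73 = -1213)
H = 88383315 (H = 3 + (15606 - 24312)*(-133 - 10019) = 3 - 8706*(-10152) = 3 + 88383312 = 88383315)
c = -1213
H + c = 88383315 - 1213 = 88382102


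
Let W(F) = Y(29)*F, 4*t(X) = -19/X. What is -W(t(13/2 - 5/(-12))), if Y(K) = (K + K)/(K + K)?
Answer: 57/83 ≈ 0.68675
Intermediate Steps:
Y(K) = 1 (Y(K) = (2*K)/((2*K)) = (2*K)*(1/(2*K)) = 1)
t(X) = -19/(4*X) (t(X) = (-19/X)/4 = -19/(4*X))
W(F) = F (W(F) = 1*F = F)
-W(t(13/2 - 5/(-12))) = -(-19)/(4*(13/2 - 5/(-12))) = -(-19)/(4*(13*(½) - 5*(-1/12))) = -(-19)/(4*(13/2 + 5/12)) = -(-19)/(4*83/12) = -(-19)*12/(4*83) = -1*(-57/83) = 57/83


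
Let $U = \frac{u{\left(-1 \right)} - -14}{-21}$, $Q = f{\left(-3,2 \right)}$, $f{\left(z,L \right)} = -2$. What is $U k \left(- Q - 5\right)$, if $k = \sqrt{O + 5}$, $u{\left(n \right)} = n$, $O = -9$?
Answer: $\frac{26 i}{7} \approx 3.7143 i$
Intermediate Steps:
$Q = -2$
$k = 2 i$ ($k = \sqrt{-9 + 5} = \sqrt{-4} = 2 i \approx 2.0 i$)
$U = - \frac{13}{21}$ ($U = \frac{-1 - -14}{-21} = \left(-1 + 14\right) \left(- \frac{1}{21}\right) = 13 \left(- \frac{1}{21}\right) = - \frac{13}{21} \approx -0.61905$)
$U k \left(- Q - 5\right) = - \frac{13 \cdot 2 i}{21} \left(\left(-1\right) \left(-2\right) - 5\right) = - \frac{26 i}{21} \left(2 - 5\right) = - \frac{26 i}{21} \left(-3\right) = \frac{26 i}{7}$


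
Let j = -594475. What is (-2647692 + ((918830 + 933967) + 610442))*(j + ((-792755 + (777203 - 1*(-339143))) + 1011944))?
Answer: -136690740180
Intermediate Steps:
(-2647692 + ((918830 + 933967) + 610442))*(j + ((-792755 + (777203 - 1*(-339143))) + 1011944)) = (-2647692 + ((918830 + 933967) + 610442))*(-594475 + ((-792755 + (777203 - 1*(-339143))) + 1011944)) = (-2647692 + (1852797 + 610442))*(-594475 + ((-792755 + (777203 + 339143)) + 1011944)) = (-2647692 + 2463239)*(-594475 + ((-792755 + 1116346) + 1011944)) = -184453*(-594475 + (323591 + 1011944)) = -184453*(-594475 + 1335535) = -184453*741060 = -136690740180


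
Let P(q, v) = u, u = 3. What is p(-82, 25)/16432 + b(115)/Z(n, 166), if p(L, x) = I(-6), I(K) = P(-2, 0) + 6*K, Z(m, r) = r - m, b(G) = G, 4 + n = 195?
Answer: -378101/82160 ≈ -4.6020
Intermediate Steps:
n = 191 (n = -4 + 195 = 191)
P(q, v) = 3
I(K) = 3 + 6*K
p(L, x) = -33 (p(L, x) = 3 + 6*(-6) = 3 - 36 = -33)
p(-82, 25)/16432 + b(115)/Z(n, 166) = -33/16432 + 115/(166 - 1*191) = -33*1/16432 + 115/(166 - 191) = -33/16432 + 115/(-25) = -33/16432 + 115*(-1/25) = -33/16432 - 23/5 = -378101/82160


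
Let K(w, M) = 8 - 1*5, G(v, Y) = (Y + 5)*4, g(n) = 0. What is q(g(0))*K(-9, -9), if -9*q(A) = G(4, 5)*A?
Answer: 0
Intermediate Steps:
G(v, Y) = 20 + 4*Y (G(v, Y) = (5 + Y)*4 = 20 + 4*Y)
q(A) = -40*A/9 (q(A) = -(20 + 4*5)*A/9 = -(20 + 20)*A/9 = -40*A/9)
K(w, M) = 3 (K(w, M) = 8 - 5 = 3)
q(g(0))*K(-9, -9) = -40/9*0*3 = 0*3 = 0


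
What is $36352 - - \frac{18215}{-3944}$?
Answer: $\frac{143354073}{3944} \approx 36347.0$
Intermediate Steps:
$36352 - - \frac{18215}{-3944} = 36352 - \left(-18215\right) \left(- \frac{1}{3944}\right) = 36352 - \frac{18215}{3944} = \frac{143354073}{3944}$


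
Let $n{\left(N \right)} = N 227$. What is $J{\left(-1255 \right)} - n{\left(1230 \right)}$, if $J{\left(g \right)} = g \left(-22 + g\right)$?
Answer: $1323425$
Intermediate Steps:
$n{\left(N \right)} = 227 N$
$J{\left(-1255 \right)} - n{\left(1230 \right)} = - 1255 \left(-22 - 1255\right) - 227 \cdot 1230 = \left(-1255\right) \left(-1277\right) - 279210 = 1602635 - 279210 = 1323425$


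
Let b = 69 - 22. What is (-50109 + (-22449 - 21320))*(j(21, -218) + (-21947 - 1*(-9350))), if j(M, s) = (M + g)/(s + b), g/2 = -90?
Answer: 67402150928/57 ≈ 1.1825e+9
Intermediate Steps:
g = -180 (g = 2*(-90) = -180)
b = 47
j(M, s) = (-180 + M)/(47 + s) (j(M, s) = (M - 180)/(s + 47) = (-180 + M)/(47 + s))
(-50109 + (-22449 - 21320))*(j(21, -218) + (-21947 - 1*(-9350))) = (-50109 + (-22449 - 21320))*((-180 + 21)/(47 - 218) + (-21947 - 1*(-9350))) = (-50109 - 43769)*(-159/(-171) + (-21947 + 9350)) = -93878*(-1/171*(-159) - 12597) = -93878*(53/57 - 12597) = -93878*(-717976/57) = 67402150928/57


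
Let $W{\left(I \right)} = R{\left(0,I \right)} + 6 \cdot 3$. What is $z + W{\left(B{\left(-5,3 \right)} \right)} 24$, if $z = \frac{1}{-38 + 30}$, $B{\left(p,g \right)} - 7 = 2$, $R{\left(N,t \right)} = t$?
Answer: $\frac{5183}{8} \approx 647.88$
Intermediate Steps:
$B{\left(p,g \right)} = 9$ ($B{\left(p,g \right)} = 7 + 2 = 9$)
$z = - \frac{1}{8}$ ($z = \frac{1}{-8} = - \frac{1}{8} \approx -0.125$)
$W{\left(I \right)} = 18 + I$ ($W{\left(I \right)} = I + 6 \cdot 3 = I + 18 = 18 + I$)
$z + W{\left(B{\left(-5,3 \right)} \right)} 24 = - \frac{1}{8} + \left(18 + 9\right) 24 = - \frac{1}{8} + 27 \cdot 24 = - \frac{1}{8} + 648 = \frac{5183}{8}$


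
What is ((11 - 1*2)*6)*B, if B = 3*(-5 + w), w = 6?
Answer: 162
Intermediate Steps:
B = 3 (B = 3*(-5 + 6) = 3*1 = 3)
((11 - 1*2)*6)*B = ((11 - 1*2)*6)*3 = ((11 - 2)*6)*3 = (9*6)*3 = 54*3 = 162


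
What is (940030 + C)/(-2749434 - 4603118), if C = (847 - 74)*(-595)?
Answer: -480095/7352552 ≈ -0.065296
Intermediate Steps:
C = -459935 (C = 773*(-595) = -459935)
(940030 + C)/(-2749434 - 4603118) = (940030 - 459935)/(-2749434 - 4603118) = 480095/(-7352552) = 480095*(-1/7352552) = -480095/7352552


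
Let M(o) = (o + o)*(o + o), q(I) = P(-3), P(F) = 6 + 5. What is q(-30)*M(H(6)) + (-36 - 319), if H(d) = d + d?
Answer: 5981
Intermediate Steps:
H(d) = 2*d
P(F) = 11
q(I) = 11
M(o) = 4*o² (M(o) = (2*o)*(2*o) = 4*o²)
q(-30)*M(H(6)) + (-36 - 319) = 11*(4*(2*6)²) + (-36 - 319) = 11*(4*12²) - 355 = 11*(4*144) - 355 = 11*576 - 355 = 6336 - 355 = 5981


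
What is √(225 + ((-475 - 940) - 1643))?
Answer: I*√2833 ≈ 53.226*I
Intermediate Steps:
√(225 + ((-475 - 940) - 1643)) = √(225 + (-1415 - 1643)) = √(225 - 3058) = √(-2833) = I*√2833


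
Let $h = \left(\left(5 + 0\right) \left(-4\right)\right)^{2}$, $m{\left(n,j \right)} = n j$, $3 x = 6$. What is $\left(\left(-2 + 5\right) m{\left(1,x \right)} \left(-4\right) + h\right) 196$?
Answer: $73696$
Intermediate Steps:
$x = 2$ ($x = \frac{1}{3} \cdot 6 = 2$)
$m{\left(n,j \right)} = j n$
$h = 400$ ($h = \left(5 \left(-4\right)\right)^{2} = \left(-20\right)^{2} = 400$)
$\left(\left(-2 + 5\right) m{\left(1,x \right)} \left(-4\right) + h\right) 196 = \left(\left(-2 + 5\right) 2 \cdot 1 \left(-4\right) + 400\right) 196 = \left(3 \cdot 2 \left(-4\right) + 400\right) 196 = \left(6 \left(-4\right) + 400\right) 196 = \left(-24 + 400\right) 196 = 376 \cdot 196 = 73696$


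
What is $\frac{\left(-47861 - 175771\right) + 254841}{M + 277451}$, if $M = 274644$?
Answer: $\frac{31209}{552095} \approx 0.056528$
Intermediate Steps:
$\frac{\left(-47861 - 175771\right) + 254841}{M + 277451} = \frac{\left(-47861 - 175771\right) + 254841}{274644 + 277451} = \frac{-223632 + 254841}{552095} = 31209 \cdot \frac{1}{552095} = \frac{31209}{552095}$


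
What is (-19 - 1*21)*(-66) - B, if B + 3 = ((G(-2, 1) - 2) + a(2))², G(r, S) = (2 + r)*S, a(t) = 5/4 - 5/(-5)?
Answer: 42287/16 ≈ 2642.9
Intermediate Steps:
a(t) = 9/4 (a(t) = 5*(¼) - 5*(-⅕) = 5/4 + 1 = 9/4)
G(r, S) = S*(2 + r)
B = -47/16 (B = -3 + ((1*(2 - 2) - 2) + 9/4)² = -3 + ((1*0 - 2) + 9/4)² = -3 + ((0 - 2) + 9/4)² = -3 + (-2 + 9/4)² = -3 + (¼)² = -3 + 1/16 = -47/16 ≈ -2.9375)
(-19 - 1*21)*(-66) - B = (-19 - 1*21)*(-66) - 1*(-47/16) = (-19 - 21)*(-66) + 47/16 = -40*(-66) + 47/16 = 2640 + 47/16 = 42287/16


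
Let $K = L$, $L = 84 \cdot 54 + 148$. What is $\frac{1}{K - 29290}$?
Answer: $- \frac{1}{24606} \approx -4.064 \cdot 10^{-5}$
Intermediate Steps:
$L = 4684$ ($L = 4536 + 148 = 4684$)
$K = 4684$
$\frac{1}{K - 29290} = \frac{1}{4684 - 29290} = \frac{1}{-24606} = - \frac{1}{24606}$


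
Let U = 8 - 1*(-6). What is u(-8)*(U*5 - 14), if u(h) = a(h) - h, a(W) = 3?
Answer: 616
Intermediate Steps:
U = 14 (U = 8 + 6 = 14)
u(h) = 3 - h
u(-8)*(U*5 - 14) = (3 - 1*(-8))*(14*5 - 14) = (3 + 8)*(70 - 14) = 11*56 = 616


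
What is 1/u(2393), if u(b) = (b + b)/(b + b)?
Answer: 1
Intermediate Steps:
u(b) = 1 (u(b) = (2*b)/((2*b)) = (2*b)*(1/(2*b)) = 1)
1/u(2393) = 1/1 = 1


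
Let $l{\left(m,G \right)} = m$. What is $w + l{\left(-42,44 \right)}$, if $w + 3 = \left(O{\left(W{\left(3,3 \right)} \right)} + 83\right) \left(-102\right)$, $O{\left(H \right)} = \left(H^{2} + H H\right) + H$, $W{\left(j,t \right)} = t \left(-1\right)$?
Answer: $-10041$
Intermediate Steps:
$W{\left(j,t \right)} = - t$
$O{\left(H \right)} = H + 2 H^{2}$ ($O{\left(H \right)} = \left(H^{2} + H^{2}\right) + H = 2 H^{2} + H = H + 2 H^{2}$)
$w = -9999$ ($w = -3 + \left(\left(-1\right) 3 \left(1 + 2 \left(\left(-1\right) 3\right)\right) + 83\right) \left(-102\right) = -3 + \left(- 3 \left(1 + 2 \left(-3\right)\right) + 83\right) \left(-102\right) = -3 + \left(- 3 \left(1 - 6\right) + 83\right) \left(-102\right) = -3 + \left(\left(-3\right) \left(-5\right) + 83\right) \left(-102\right) = -3 + \left(15 + 83\right) \left(-102\right) = -3 + 98 \left(-102\right) = -3 - 9996 = -9999$)
$w + l{\left(-42,44 \right)} = -9999 - 42 = -10041$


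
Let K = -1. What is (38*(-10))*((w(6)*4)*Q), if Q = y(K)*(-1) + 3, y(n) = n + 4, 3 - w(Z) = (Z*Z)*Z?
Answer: 0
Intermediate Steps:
w(Z) = 3 - Z³ (w(Z) = 3 - Z*Z*Z = 3 - Z²*Z = 3 - Z³)
y(n) = 4 + n
Q = 0 (Q = (4 - 1)*(-1) + 3 = 3*(-1) + 3 = -3 + 3 = 0)
(38*(-10))*((w(6)*4)*Q) = (38*(-10))*(((3 - 1*6³)*4)*0) = -380*(3 - 1*216)*4*0 = -380*(3 - 216)*4*0 = -380*(-213*4)*0 = -(-323760)*0 = -380*0 = 0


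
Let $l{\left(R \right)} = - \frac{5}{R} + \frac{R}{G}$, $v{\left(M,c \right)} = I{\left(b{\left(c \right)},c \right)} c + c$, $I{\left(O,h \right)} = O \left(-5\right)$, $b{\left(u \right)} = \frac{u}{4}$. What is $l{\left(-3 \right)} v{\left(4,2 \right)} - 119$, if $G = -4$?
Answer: $- \frac{505}{4} \approx -126.25$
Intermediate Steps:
$b{\left(u \right)} = \frac{u}{4}$ ($b{\left(u \right)} = u \frac{1}{4} = \frac{u}{4}$)
$I{\left(O,h \right)} = - 5 O$
$v{\left(M,c \right)} = c - \frac{5 c^{2}}{4}$ ($v{\left(M,c \right)} = - 5 \frac{c}{4} c + c = - \frac{5 c}{4} c + c = - \frac{5 c^{2}}{4} + c = c - \frac{5 c^{2}}{4}$)
$l{\left(R \right)} = - \frac{5}{R} - \frac{R}{4}$ ($l{\left(R \right)} = - \frac{5}{R} + \frac{R}{-4} = - \frac{5}{R} + R \left(- \frac{1}{4}\right) = - \frac{5}{R} - \frac{R}{4}$)
$l{\left(-3 \right)} v{\left(4,2 \right)} - 119 = \left(- \frac{5}{-3} - - \frac{3}{4}\right) \frac{1}{4} \cdot 2 \left(4 - 10\right) - 119 = \left(\left(-5\right) \left(- \frac{1}{3}\right) + \frac{3}{4}\right) \frac{1}{4} \cdot 2 \left(4 - 10\right) - 119 = \left(\frac{5}{3} + \frac{3}{4}\right) \frac{1}{4} \cdot 2 \left(-6\right) - 119 = \frac{29}{12} \left(-3\right) - 119 = - \frac{29}{4} - 119 = - \frac{505}{4}$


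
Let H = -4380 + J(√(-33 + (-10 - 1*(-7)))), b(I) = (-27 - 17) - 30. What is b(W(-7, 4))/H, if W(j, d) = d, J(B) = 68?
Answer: 37/2156 ≈ 0.017161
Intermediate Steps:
b(I) = -74 (b(I) = -44 - 30 = -74)
H = -4312 (H = -4380 + 68 = -4312)
b(W(-7, 4))/H = -74/(-4312) = -74*(-1/4312) = 37/2156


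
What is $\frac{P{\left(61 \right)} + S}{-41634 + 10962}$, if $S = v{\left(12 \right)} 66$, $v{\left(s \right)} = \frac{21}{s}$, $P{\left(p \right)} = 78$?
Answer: $- \frac{43}{6816} \approx -0.0063087$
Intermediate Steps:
$S = \frac{231}{2}$ ($S = \frac{21}{12} \cdot 66 = 21 \cdot \frac{1}{12} \cdot 66 = \frac{7}{4} \cdot 66 = \frac{231}{2} \approx 115.5$)
$\frac{P{\left(61 \right)} + S}{-41634 + 10962} = \frac{78 + \frac{231}{2}}{-41634 + 10962} = \frac{387}{2 \left(-30672\right)} = \frac{387}{2} \left(- \frac{1}{30672}\right) = - \frac{43}{6816}$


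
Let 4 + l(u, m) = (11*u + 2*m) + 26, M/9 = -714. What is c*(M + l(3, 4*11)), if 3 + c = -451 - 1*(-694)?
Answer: -1507920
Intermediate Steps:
M = -6426 (M = 9*(-714) = -6426)
c = 240 (c = -3 + (-451 - 1*(-694)) = -3 + (-451 + 694) = -3 + 243 = 240)
l(u, m) = 22 + 2*m + 11*u (l(u, m) = -4 + ((11*u + 2*m) + 26) = -4 + ((2*m + 11*u) + 26) = -4 + (26 + 2*m + 11*u) = 22 + 2*m + 11*u)
c*(M + l(3, 4*11)) = 240*(-6426 + (22 + 2*(4*11) + 11*3)) = 240*(-6426 + (22 + 2*44 + 33)) = 240*(-6426 + (22 + 88 + 33)) = 240*(-6426 + 143) = 240*(-6283) = -1507920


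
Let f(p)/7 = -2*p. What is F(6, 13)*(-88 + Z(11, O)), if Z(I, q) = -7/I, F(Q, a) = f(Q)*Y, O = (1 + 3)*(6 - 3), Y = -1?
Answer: -81900/11 ≈ -7445.5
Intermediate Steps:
f(p) = -14*p (f(p) = 7*(-2*p) = -14*p)
O = 12 (O = 4*3 = 12)
F(Q, a) = 14*Q (F(Q, a) = -14*Q*(-1) = 14*Q)
F(6, 13)*(-88 + Z(11, O)) = (14*6)*(-88 - 7/11) = 84*(-88 - 7*1/11) = 84*(-88 - 7/11) = 84*(-975/11) = -81900/11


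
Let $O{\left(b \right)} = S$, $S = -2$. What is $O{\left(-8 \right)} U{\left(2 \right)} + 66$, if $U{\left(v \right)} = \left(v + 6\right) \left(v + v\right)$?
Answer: $2$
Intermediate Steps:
$O{\left(b \right)} = -2$
$U{\left(v \right)} = 2 v \left(6 + v\right)$ ($U{\left(v \right)} = \left(6 + v\right) 2 v = 2 v \left(6 + v\right)$)
$O{\left(-8 \right)} U{\left(2 \right)} + 66 = - 2 \cdot 2 \cdot 2 \left(6 + 2\right) + 66 = - 2 \cdot 2 \cdot 2 \cdot 8 + 66 = \left(-2\right) 32 + 66 = -64 + 66 = 2$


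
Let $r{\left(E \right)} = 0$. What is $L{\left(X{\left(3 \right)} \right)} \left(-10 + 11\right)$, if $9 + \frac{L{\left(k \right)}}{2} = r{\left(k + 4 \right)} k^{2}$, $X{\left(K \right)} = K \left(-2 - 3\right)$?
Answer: $-18$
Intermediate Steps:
$X{\left(K \right)} = - 5 K$ ($X{\left(K \right)} = K \left(-5\right) = - 5 K$)
$L{\left(k \right)} = -18$ ($L{\left(k \right)} = -18 + 2 \cdot 0 k^{2} = -18 + 2 \cdot 0 = -18 + 0 = -18$)
$L{\left(X{\left(3 \right)} \right)} \left(-10 + 11\right) = - 18 \left(-10 + 11\right) = \left(-18\right) 1 = -18$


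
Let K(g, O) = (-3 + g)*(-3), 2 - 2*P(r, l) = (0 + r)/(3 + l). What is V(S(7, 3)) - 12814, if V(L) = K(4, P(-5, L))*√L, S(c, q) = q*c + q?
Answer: -12814 - 6*√6 ≈ -12829.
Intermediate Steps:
P(r, l) = 1 - r/(2*(3 + l)) (P(r, l) = 1 - (0 + r)/(2*(3 + l)) = 1 - r/(2*(3 + l)))
K(g, O) = 9 - 3*g
S(c, q) = q + c*q (S(c, q) = c*q + q = q + c*q)
V(L) = -3*√L (V(L) = (9 - 3*4)*√L = (9 - 12)*√L = -3*√L)
V(S(7, 3)) - 12814 = -3*√3*√(1 + 7) - 12814 = -3*2*√6 - 12814 = -6*√6 - 12814 = -12814 - 6*√6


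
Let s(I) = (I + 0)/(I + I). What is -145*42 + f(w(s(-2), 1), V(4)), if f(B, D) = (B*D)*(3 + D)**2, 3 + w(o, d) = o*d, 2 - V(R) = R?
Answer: -6085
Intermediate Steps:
V(R) = 2 - R
s(I) = 1/2 (s(I) = I/((2*I)) = I*(1/(2*I)) = 1/2)
w(o, d) = -3 + d*o (w(o, d) = -3 + o*d = -3 + d*o)
f(B, D) = B*D*(3 + D)**2
-145*42 + f(w(s(-2), 1), V(4)) = -145*42 + (-3 + 1*(1/2))*(2 - 1*4)*(3 + (2 - 1*4))**2 = -6090 + (-3 + 1/2)*(2 - 4)*(3 + (2 - 4))**2 = -6090 - 5/2*(-2)*(3 - 2)**2 = -6090 - 5/2*(-2)*1**2 = -6090 - 5/2*(-2)*1 = -6090 + 5 = -6085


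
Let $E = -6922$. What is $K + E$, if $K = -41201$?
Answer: $-48123$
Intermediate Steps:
$K + E = -41201 - 6922 = -48123$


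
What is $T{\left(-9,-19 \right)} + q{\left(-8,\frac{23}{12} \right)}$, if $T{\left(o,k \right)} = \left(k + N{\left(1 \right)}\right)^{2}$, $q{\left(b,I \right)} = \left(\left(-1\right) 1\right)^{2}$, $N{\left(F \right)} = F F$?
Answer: $325$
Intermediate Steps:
$N{\left(F \right)} = F^{2}$
$q{\left(b,I \right)} = 1$ ($q{\left(b,I \right)} = \left(-1\right)^{2} = 1$)
$T{\left(o,k \right)} = \left(1 + k\right)^{2}$ ($T{\left(o,k \right)} = \left(k + 1^{2}\right)^{2} = \left(k + 1\right)^{2} = \left(1 + k\right)^{2}$)
$T{\left(-9,-19 \right)} + q{\left(-8,\frac{23}{12} \right)} = \left(1 - 19\right)^{2} + 1 = \left(-18\right)^{2} + 1 = 324 + 1 = 325$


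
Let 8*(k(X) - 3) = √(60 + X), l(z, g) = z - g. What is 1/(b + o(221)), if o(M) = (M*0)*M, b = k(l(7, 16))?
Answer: 64/175 - 8*√51/525 ≈ 0.25689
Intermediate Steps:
k(X) = 3 + √(60 + X)/8
b = 3 + √51/8 (b = 3 + √(60 + (7 - 1*16))/8 = 3 + √(60 + (7 - 16))/8 = 3 + √(60 - 9)/8 = 3 + √51/8 ≈ 3.8927)
o(M) = 0 (o(M) = 0*M = 0)
1/(b + o(221)) = 1/((3 + √51/8) + 0) = 1/(3 + √51/8)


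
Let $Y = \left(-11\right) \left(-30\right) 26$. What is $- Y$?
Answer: $-8580$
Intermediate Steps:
$Y = 8580$ ($Y = 330 \cdot 26 = 8580$)
$- Y = \left(-1\right) 8580 = -8580$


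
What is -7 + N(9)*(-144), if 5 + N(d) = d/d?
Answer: 569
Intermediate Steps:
N(d) = -4 (N(d) = -5 + d/d = -5 + 1 = -4)
-7 + N(9)*(-144) = -7 - 4*(-144) = -7 + 576 = 569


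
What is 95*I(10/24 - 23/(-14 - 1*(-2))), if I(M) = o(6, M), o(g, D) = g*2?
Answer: 1140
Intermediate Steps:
o(g, D) = 2*g
I(M) = 12 (I(M) = 2*6 = 12)
95*I(10/24 - 23/(-14 - 1*(-2))) = 95*12 = 1140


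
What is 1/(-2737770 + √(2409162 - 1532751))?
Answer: -912590/2498461232163 - √97379/2498461232163 ≈ -3.6539e-7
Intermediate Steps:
1/(-2737770 + √(2409162 - 1532751)) = 1/(-2737770 + √876411) = 1/(-2737770 + 3*√97379)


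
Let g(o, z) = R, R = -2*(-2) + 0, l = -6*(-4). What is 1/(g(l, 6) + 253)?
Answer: 1/257 ≈ 0.0038911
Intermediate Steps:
l = 24
R = 4 (R = 4 + 0 = 4)
g(o, z) = 4
1/(g(l, 6) + 253) = 1/(4 + 253) = 1/257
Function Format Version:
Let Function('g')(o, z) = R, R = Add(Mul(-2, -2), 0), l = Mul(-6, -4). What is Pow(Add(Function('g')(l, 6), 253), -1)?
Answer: Rational(1, 257) ≈ 0.0038911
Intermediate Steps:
l = 24
R = 4 (R = Add(4, 0) = 4)
Function('g')(o, z) = 4
Pow(Add(Function('g')(l, 6), 253), -1) = Pow(Add(4, 253), -1) = Pow(257, -1) = Rational(1, 257)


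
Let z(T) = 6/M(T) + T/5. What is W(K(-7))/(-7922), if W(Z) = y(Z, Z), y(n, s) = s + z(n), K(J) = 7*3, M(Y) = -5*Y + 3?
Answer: -2137/673370 ≈ -0.0031736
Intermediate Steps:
M(Y) = 3 - 5*Y
K(J) = 21
z(T) = 6/(3 - 5*T) + T/5
y(n, s) = s + (-30 + n*(-3 + 5*n))/(5*(-3 + 5*n))
W(Z) = (-30 + 6*Z*(-3 + 5*Z))/(5*(-3 + 5*Z)) (W(Z) = (-30 + (-3 + 5*Z)*(Z + 5*Z))/(5*(-3 + 5*Z)) = (-30 + (-3 + 5*Z)*(6*Z))/(5*(-3 + 5*Z)) = (-30 + 6*Z*(-3 + 5*Z))/(5*(-3 + 5*Z)))
W(K(-7))/(-7922) = (6*(-5 + 21*(-3 + 5*21))/(5*(-3 + 5*21)))/(-7922) = (6*(-5 + 21*(-3 + 105))/(5*(-3 + 105)))*(-1/7922) = ((6/5)*(-5 + 21*102)/102)*(-1/7922) = ((6/5)*(1/102)*(-5 + 2142))*(-1/7922) = ((6/5)*(1/102)*2137)*(-1/7922) = (2137/85)*(-1/7922) = -2137/673370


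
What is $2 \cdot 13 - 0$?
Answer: $26$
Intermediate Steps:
$2 \cdot 13 - 0 = 26 + 0 = 26$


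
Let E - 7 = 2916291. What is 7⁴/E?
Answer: 343/416614 ≈ 0.00082330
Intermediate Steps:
E = 2916298 (E = 7 + 2916291 = 2916298)
7⁴/E = 7⁴/2916298 = 2401*(1/2916298) = 343/416614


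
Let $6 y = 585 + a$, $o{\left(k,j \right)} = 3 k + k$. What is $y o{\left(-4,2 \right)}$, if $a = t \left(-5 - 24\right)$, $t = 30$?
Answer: $760$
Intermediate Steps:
$o{\left(k,j \right)} = 4 k$
$a = -870$ ($a = 30 \left(-5 - 24\right) = 30 \left(-29\right) = -870$)
$y = - \frac{95}{2}$ ($y = \frac{585 - 870}{6} = \frac{1}{6} \left(-285\right) = - \frac{95}{2} \approx -47.5$)
$y o{\left(-4,2 \right)} = - \frac{95 \cdot 4 \left(-4\right)}{2} = \left(- \frac{95}{2}\right) \left(-16\right) = 760$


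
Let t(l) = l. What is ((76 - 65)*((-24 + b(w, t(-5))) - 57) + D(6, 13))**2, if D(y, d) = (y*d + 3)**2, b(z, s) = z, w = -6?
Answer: 31404816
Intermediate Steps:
D(y, d) = (3 + d*y)**2 (D(y, d) = (d*y + 3)**2 = (3 + d*y)**2)
((76 - 65)*((-24 + b(w, t(-5))) - 57) + D(6, 13))**2 = ((76 - 65)*((-24 - 6) - 57) + (3 + 13*6)**2)**2 = (11*(-30 - 57) + (3 + 78)**2)**2 = (11*(-87) + 81**2)**2 = (-957 + 6561)**2 = 5604**2 = 31404816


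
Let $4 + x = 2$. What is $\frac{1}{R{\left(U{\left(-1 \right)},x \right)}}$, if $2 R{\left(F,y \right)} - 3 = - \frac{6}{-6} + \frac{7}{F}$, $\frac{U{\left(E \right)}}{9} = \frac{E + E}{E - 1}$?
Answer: $\frac{18}{43} \approx 0.4186$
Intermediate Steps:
$x = -2$ ($x = -4 + 2 = -2$)
$U{\left(E \right)} = \frac{18 E}{-1 + E}$ ($U{\left(E \right)} = 9 \frac{E + E}{E - 1} = 9 \frac{2 E}{-1 + E} = \frac{18 E}{-1 + E}$)
$R{\left(F,y \right)} = 2 + \frac{7}{2 F}$ ($R{\left(F,y \right)} = \frac{3}{2} + \frac{- \frac{6}{-6} + \frac{7}{F}}{2} = \frac{3}{2} + \frac{\left(-6\right) \left(- \frac{1}{6}\right) + \frac{7}{F}}{2} = \frac{3}{2} + \frac{1 + \frac{7}{F}}{2} = \frac{3}{2} + \left(\frac{1}{2} + \frac{7}{2 F}\right) = 2 + \frac{7}{2 F}$)
$\frac{1}{R{\left(U{\left(-1 \right)},x \right)}} = \frac{1}{2 + \frac{7}{2 \cdot 18 \left(-1\right) \frac{1}{-1 - 1}}} = \frac{1}{2 + \frac{7}{2 \cdot 18 \left(-1\right) \frac{1}{-2}}} = \frac{1}{2 + \frac{7}{2 \cdot 18 \left(-1\right) \left(- \frac{1}{2}\right)}} = \frac{1}{2 + \frac{7}{2 \cdot 9}} = \frac{1}{2 + \frac{7}{2} \cdot \frac{1}{9}} = \frac{1}{2 + \frac{7}{18}} = \frac{1}{\frac{43}{18}} = \frac{18}{43}$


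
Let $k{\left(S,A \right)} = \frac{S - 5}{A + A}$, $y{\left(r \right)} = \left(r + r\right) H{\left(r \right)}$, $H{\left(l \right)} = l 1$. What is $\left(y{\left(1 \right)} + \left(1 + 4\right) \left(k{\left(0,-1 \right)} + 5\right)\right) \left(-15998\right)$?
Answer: $-631921$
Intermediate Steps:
$H{\left(l \right)} = l$
$y{\left(r \right)} = 2 r^{2}$ ($y{\left(r \right)} = \left(r + r\right) r = 2 r r = 2 r^{2}$)
$k{\left(S,A \right)} = \frac{-5 + S}{2 A}$
$\left(y{\left(1 \right)} + \left(1 + 4\right) \left(k{\left(0,-1 \right)} + 5\right)\right) \left(-15998\right) = \left(2 \cdot 1^{2} + \left(1 + 4\right) \left(\frac{-5 + 0}{2 \left(-1\right)} + 5\right)\right) \left(-15998\right) = \left(2 \cdot 1 + 5 \left(\frac{1}{2} \left(-1\right) \left(-5\right) + 5\right)\right) \left(-15998\right) = \left(2 + 5 \left(\frac{5}{2} + 5\right)\right) \left(-15998\right) = \left(2 + 5 \cdot \frac{15}{2}\right) \left(-15998\right) = \left(2 + \frac{75}{2}\right) \left(-15998\right) = \frac{79}{2} \left(-15998\right) = -631921$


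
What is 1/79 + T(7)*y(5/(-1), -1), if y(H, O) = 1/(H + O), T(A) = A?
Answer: -547/474 ≈ -1.1540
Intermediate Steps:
1/79 + T(7)*y(5/(-1), -1) = 1/79 + 7/(5/(-1) - 1) = 1/79 + 7/(5*(-1) - 1) = 1/79 + 7/(-5 - 1) = 1/79 + 7/(-6) = 1/79 + 7*(-⅙) = 1/79 - 7/6 = -547/474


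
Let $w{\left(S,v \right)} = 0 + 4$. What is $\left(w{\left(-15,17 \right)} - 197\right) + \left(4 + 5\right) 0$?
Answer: $-193$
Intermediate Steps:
$w{\left(S,v \right)} = 4$
$\left(w{\left(-15,17 \right)} - 197\right) + \left(4 + 5\right) 0 = \left(4 - 197\right) + \left(4 + 5\right) 0 = -193 + 9 \cdot 0 = -193 + 0 = -193$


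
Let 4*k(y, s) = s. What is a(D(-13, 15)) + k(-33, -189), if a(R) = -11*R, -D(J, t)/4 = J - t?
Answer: -5117/4 ≈ -1279.3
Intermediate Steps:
k(y, s) = s/4
D(J, t) = -4*J + 4*t (D(J, t) = -4*(J - t) = -4*J + 4*t)
a(D(-13, 15)) + k(-33, -189) = -11*(-4*(-13) + 4*15) + (¼)*(-189) = -11*(52 + 60) - 189/4 = -11*112 - 189/4 = -1232 - 189/4 = -5117/4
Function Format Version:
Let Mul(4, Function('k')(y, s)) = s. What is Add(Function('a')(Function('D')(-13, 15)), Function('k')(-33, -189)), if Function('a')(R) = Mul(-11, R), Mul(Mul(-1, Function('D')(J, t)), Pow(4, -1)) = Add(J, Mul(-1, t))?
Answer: Rational(-5117, 4) ≈ -1279.3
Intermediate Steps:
Function('k')(y, s) = Mul(Rational(1, 4), s)
Function('D')(J, t) = Add(Mul(-4, J), Mul(4, t)) (Function('D')(J, t) = Mul(-4, Add(J, Mul(-1, t))) = Add(Mul(-4, J), Mul(4, t)))
Add(Function('a')(Function('D')(-13, 15)), Function('k')(-33, -189)) = Add(Mul(-11, Add(Mul(-4, -13), Mul(4, 15))), Mul(Rational(1, 4), -189)) = Add(Mul(-11, Add(52, 60)), Rational(-189, 4)) = Add(Mul(-11, 112), Rational(-189, 4)) = Add(-1232, Rational(-189, 4)) = Rational(-5117, 4)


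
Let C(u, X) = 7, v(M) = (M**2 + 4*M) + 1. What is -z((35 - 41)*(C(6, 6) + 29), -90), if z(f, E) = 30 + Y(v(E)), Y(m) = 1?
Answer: -31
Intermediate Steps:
v(M) = 1 + M**2 + 4*M
z(f, E) = 31 (z(f, E) = 30 + 1 = 31)
-z((35 - 41)*(C(6, 6) + 29), -90) = -1*31 = -31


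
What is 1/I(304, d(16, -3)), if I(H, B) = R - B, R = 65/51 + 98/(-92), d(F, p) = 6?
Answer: -2346/13585 ≈ -0.17269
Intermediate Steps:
R = 491/2346 (R = 65*(1/51) + 98*(-1/92) = 65/51 - 49/46 = 491/2346 ≈ 0.20929)
I(H, B) = 491/2346 - B
1/I(304, d(16, -3)) = 1/(491/2346 - 1*6) = 1/(491/2346 - 6) = 1/(-13585/2346) = -2346/13585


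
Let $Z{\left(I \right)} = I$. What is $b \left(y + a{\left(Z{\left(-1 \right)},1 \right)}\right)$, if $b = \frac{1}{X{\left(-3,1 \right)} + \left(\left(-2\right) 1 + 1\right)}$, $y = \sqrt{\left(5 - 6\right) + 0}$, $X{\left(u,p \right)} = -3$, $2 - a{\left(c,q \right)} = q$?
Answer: $- \frac{1}{4} - \frac{i}{4} \approx -0.25 - 0.25 i$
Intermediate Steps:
$a{\left(c,q \right)} = 2 - q$
$y = i$ ($y = \sqrt{-1 + 0} = \sqrt{-1} = i \approx 1.0 i$)
$b = - \frac{1}{4}$ ($b = \frac{1}{-3 + \left(\left(-2\right) 1 + 1\right)} = \frac{1}{-3 + \left(-2 + 1\right)} = \frac{1}{-3 - 1} = \frac{1}{-4} = - \frac{1}{4} \approx -0.25$)
$b \left(y + a{\left(Z{\left(-1 \right)},1 \right)}\right) = - \frac{i + \left(2 - 1\right)}{4} = - \frac{i + 1}{4} = - \frac{1 + i}{4} = - \frac{1}{4} - \frac{i}{4}$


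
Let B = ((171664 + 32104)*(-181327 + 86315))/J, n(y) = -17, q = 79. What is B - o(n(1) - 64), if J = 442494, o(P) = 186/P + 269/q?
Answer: -2294266156891/52435539 ≈ -43754.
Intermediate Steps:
o(P) = 269/79 + 186/P (o(P) = 186/P + 269/79 = 269/79 + 186/P)
B = -9680202608/221247 (B = ((171664 + 32104)*(-181327 + 86315))/442494 = (203768*(-95012))*(1/442494) = -19360405216*1/442494 = -9680202608/221247 ≈ -43753.)
B - o(n(1) - 64) = -9680202608/221247 - (269/79 + 186/(-17 - 64)) = -9680202608/221247 - (269/79 + 186/(-81)) = -9680202608/221247 - (269/79 + 186*(-1/81)) = -9680202608/221247 - (269/79 - 62/27) = -9680202608/221247 - 1*2365/2133 = -9680202608/221247 - 2365/2133 = -2294266156891/52435539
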